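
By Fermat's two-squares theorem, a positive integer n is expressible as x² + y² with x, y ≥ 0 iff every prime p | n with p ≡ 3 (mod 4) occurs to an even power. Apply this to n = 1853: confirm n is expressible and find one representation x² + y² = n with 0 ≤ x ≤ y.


Step 1: Factor n = 1853 = 17 · 109.
Step 2: Check the mod-4 condition on each prime factor: 17 ≡ 1 (mod 4), exponent 1; 109 ≡ 1 (mod 4), exponent 1.
All primes ≡ 3 (mod 4) appear to even exponent (or don't appear), so by the two-squares theorem n IS expressible as a sum of two squares.
Step 3: Build a representation. Here n = 17 · 109 is a product of primes ≡ 1 (mod 4). Each prime p ≡ 1 (mod 4) is itself a sum of two squares; find a² by testing p − a² for a perfect square:
  17: 17 − 1² = 16 = 4² ⇒ 17 = 1² + 4².
  109: 109 − 1² = 108, 109 − 2² = 105, 109 − 3² = 100 = 10² ⇒ 109 = 3² + 10².
  Combine using the Brahmagupta–Fibonacci identity (a² + b²)(c² + d²) = (ac − bd)² + (ad + bc)² = (ac + bd)² + (ad − bc)²:
  17 · 109 = 1853: from (1² + 4²)(3² + 10²), take (1·3 − 4·10, 1·10 + 4·3) = (3 − 40, 10 + 12) = (-37, 22); dropping signs (only squares matter) gives (37, 22); check 37² + 22² = 1369 + 484 = 1853 ✓.
Step 4: Order so x ≤ y and verify: 22² + 37² = 484 + 1369 = 1853 = n. ✓

n = 1853 = 22² + 37² (one valid representation with x ≤ y).


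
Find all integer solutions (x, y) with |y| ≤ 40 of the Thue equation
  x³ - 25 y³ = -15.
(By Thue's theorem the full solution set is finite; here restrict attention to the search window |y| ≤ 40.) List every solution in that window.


The equation is x³ - 25y³ = -15. For fixed y, x³ = 25·y³ − 15, so a solution requires the RHS to be a perfect cube.
Strategy: iterate y from -40 to 40, compute RHS = 25·y³ − 15, and check whether it is a (positive or negative) perfect cube.
Check small values of y:
  y = 0: RHS = -15 is not a perfect cube.
  y = 1: RHS = 10 is not a perfect cube.
  y = -1: RHS = -40 is not a perfect cube.
  y = 2: RHS = 185 is not a perfect cube.
  y = -2: RHS = -215 is not a perfect cube.
  y = 3: RHS = 660 is not a perfect cube.
  y = -3: RHS = -690 is not a perfect cube.
Continuing the search up to |y| = 40 finds no solutions either.
No (x, y) in the scanned range satisfies the equation.

No integer solutions with |y| ≤ 40.


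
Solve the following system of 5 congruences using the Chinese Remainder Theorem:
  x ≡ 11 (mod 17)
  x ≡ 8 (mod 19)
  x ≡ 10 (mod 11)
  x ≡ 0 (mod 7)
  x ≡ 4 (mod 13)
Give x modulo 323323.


Product of moduli M = 17 · 19 · 11 · 7 · 13 = 323323.
Merge one congruence at a time:
  Start: x ≡ 11 (mod 17).
  Combine with x ≡ 8 (mod 19); new modulus lcm = 323.
    Write x = 11 + 17·t and substitute into x ≡ 8 (mod 19): 17·t ≡ 8 − 11 = -3 (mod 19).
    Reduce coefficients mod 19: 17·t ≡ 16 (mod 19).
    The inverse of 17 mod 19 is 9 (since 17·9 = 153 = 8·19 + 1), so t ≡ 9·16 = 144 ≡ 11 (mod 19).
    Then x = 11 + 17·11 = 198, valid modulo lcm(17, 19) = 323: x ≡ 198 (mod 323).
  Combine with x ≡ 10 (mod 11); new modulus lcm = 3553.
    Write x = 198 + 323·t and substitute into x ≡ 10 (mod 11): 323·t ≡ 10 − 198 = -188 (mod 11).
    Reduce coefficients mod 11: 4·t ≡ 10 (mod 11).
    The inverse of 4 mod 11 is 3 (since 4·3 = 12 = 1·11 + 1), so t ≡ 3·10 = 30 ≡ 8 (mod 11).
    Then x = 198 + 323·8 = 2782, valid modulo lcm(323, 11) = 3553: x ≡ 2782 (mod 3553).
  Combine with x ≡ 0 (mod 7); new modulus lcm = 24871.
    Write x = 2782 + 3553·t and substitute into x ≡ 0 (mod 7): 3553·t ≡ 0 − 2782 = -2782 (mod 7).
    Reduce coefficients mod 7: 4·t ≡ 4 (mod 7).
    The inverse of 4 mod 7 is 2 (since 4·2 = 8 = 1·7 + 1), so t ≡ 2·4 = 8 ≡ 1 (mod 7).
    Then x = 2782 + 3553·1 = 6335, valid modulo lcm(3553, 7) = 24871: x ≡ 6335 (mod 24871).
  Combine with x ≡ 4 (mod 13); new modulus lcm = 323323.
    Write x = 6335 + 24871·t and substitute into x ≡ 4 (mod 13): 24871·t ≡ 4 − 6335 = -6331 (mod 13).
    Reduce coefficients mod 13: 2·t ≡ 0 (mod 13).
    The inverse of 2 mod 13 is 7 (since 2·7 = 14 = 1·13 + 1), so t ≡ 7·0 = 0 ≡ 0 (mod 13).
    Then x = 6335 + 24871·0 = 6335, valid modulo lcm(24871, 13) = 323323: x ≡ 6335 (mod 323323).
Verify against each original: 6335 mod 17 = 11, 6335 mod 19 = 8, 6335 mod 11 = 10, 6335 mod 7 = 0, 6335 mod 13 = 4.

x ≡ 6335 (mod 323323).


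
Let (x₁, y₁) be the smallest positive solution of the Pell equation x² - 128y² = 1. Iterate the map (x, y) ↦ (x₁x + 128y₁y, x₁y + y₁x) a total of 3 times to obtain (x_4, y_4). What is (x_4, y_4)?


Step 1: Find the fundamental solution (x₁, y₁) of x² - 128y² = 1.
  Expand √128 as a continued fraction. a₀ = ⌊√128⌋ = 11; iterate m_{k+1} = d_k·a_k − m_k, d_{k+1} = (128 − m_{k+1}²)/d_k, a_{k+1} = ⌊(a₀ + m_{k+1})/d_{k+1}⌋ (starting m₀ = 0, d₀ = 1), with convergents p_k = a_k·p_{k-1} + p_{k-2}, q_k = a_k·q_{k-1} + q_{k-2} (p₋₁ = 1, q₋₁ = 0):
  k = 0: a₀ = 11; p₀/q₀ = 11/1; p₀² − 128·q₀² = 121 − 128 = -7.
  k = 1: m = 11, d = 7, a = ⌊(11 + 11)/7⌋ = 3; p/q = (3·11 + 1)/(3·1 + 0) = 34/3; p² − 128·q² = 1156 − 1152 = 4.
  k = 2: m = 10, d = 4, a = ⌊(11 + 10)/4⌋ = 5; p/q = (5·34 + 11)/(5·3 + 1) = 181/16; p² − 128·q² = 32761 − 32768 = -7.
  k = 3: m = 10, d = 7, a = ⌊(11 + 10)/7⌋ = 3; p/q = (3·181 + 34)/(3·16 + 3) = 577/51; p² − 128·q² = 332929 − 332928 = 1.
  The first convergent with p² − 128·q² = 1 gives the fundamental solution (x₁, y₁) = (577, 51).
Step 2: Apply the recurrence (x_{n+1}, y_{n+1}) = (x₁x_n + 128y₁y_n, x₁y_n + y₁x_n) repeatedly.
  From (x_1, y_1) = (577, 51): x_2 = 577·577 + 128·51·51 = 665857; y_2 = 577·51 + 51·577 = 58854.
  From (x_2, y_2) = (665857, 58854): x_3 = 577·665857 + 128·51·58854 = 768398401; y_3 = 577·58854 + 51·665857 = 67917465.
  From (x_3, y_3) = (768398401, 67917465): x_4 = 577·768398401 + 128·51·67917465 = 886731088897; y_4 = 577·67917465 + 51·768398401 = 78376695756.
Step 3: Verify x_4² - 128·y_4² = 786292024016459316676609 - 786292024016459316676608 = 1 (should be 1). ✓

(x_1, y_1) = (577, 51); (x_4, y_4) = (886731088897, 78376695756).


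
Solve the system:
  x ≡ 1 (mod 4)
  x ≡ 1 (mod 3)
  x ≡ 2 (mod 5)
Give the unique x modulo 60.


Moduli 4, 3, 5 are pairwise coprime; by CRT there is a unique solution modulo M = 4 · 3 · 5 = 60.
Solve pairwise, accumulating the modulus:
  Start with x ≡ 1 (mod 4).
  Combine with x ≡ 1 (mod 3): since gcd(4, 3) = 1, we get a unique residue mod 12.
    Write x = 1 + 4·t and substitute into x ≡ 1 (mod 3): 4·t ≡ 1 − 1 = 0 (mod 3).
    Reduce coefficients mod 3: 1·t ≡ 0 (mod 3).
    So t ≡ 0 (mod 3).
    Then x = 1 + 4·0 = 1, valid modulo lcm(4, 3) = 12: x ≡ 1 (mod 12).
  Combine with x ≡ 2 (mod 5): since gcd(12, 5) = 1, we get a unique residue mod 60.
    Write x = 1 + 12·t and substitute into x ≡ 2 (mod 5): 12·t ≡ 2 − 1 = 1 (mod 5).
    Reduce coefficients mod 5: 2·t ≡ 1 (mod 5).
    The inverse of 2 mod 5 is 3 (since 2·3 = 6 = 1·5 + 1), so t ≡ 3·1 = 3 ≡ 3 (mod 5).
    Then x = 1 + 12·3 = 37, valid modulo lcm(12, 5) = 60: x ≡ 37 (mod 60).
Verify: 37 mod 4 = 1 ✓, 37 mod 3 = 1 ✓, 37 mod 5 = 2 ✓.

x ≡ 37 (mod 60).


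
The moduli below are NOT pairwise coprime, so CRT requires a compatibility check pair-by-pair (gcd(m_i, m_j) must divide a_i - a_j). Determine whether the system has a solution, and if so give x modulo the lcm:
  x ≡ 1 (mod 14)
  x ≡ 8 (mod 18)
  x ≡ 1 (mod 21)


Moduli 14, 18, 21 are not pairwise coprime, so CRT works modulo lcm(m_i) when all pairwise compatibility conditions hold.
Pairwise compatibility: gcd(m_i, m_j) must divide a_i - a_j for every pair.
Merge one congruence at a time:
  Start: x ≡ 1 (mod 14).
  Combine with x ≡ 8 (mod 18): gcd(14, 18) = 2, and 8 - 1 = 7 is NOT divisible by 2.
    ⇒ system is inconsistent (no integer solution).

No solution (the system is inconsistent).


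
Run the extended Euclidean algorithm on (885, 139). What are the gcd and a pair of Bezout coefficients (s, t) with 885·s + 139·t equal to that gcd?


Euclidean algorithm on (885, 139) — divide until remainder is 0:
  885 = 6 · 139 + 51
  139 = 2 · 51 + 37
  51 = 1 · 37 + 14
  37 = 2 · 14 + 9
  14 = 1 · 9 + 5
  9 = 1 · 5 + 4
  5 = 1 · 4 + 1
  4 = 4 · 1 + 0
gcd(885, 139) = 1.
Track Bezout coefficients alongside the remainders: start with r₀ = 885 = a·1 + b·0 (s = 1, t = 0) and r₁ = 139 = a·0 + b·1 (s = 0, t = 1); each new remainder r_{k+1} = r_{k-1} − q_k·r_k inherits s_{k+1} = s_{k-1} − q_k·s_k, t_{k+1} = t_{k-1} − q_k·t_k, so r_k = a·s_k + b·t_k at every step:
  q = 6: r = 51, s = 1 − 6·0 = 1, t = 0 − 6·1 = -6  (check: 885·1 + 139·(-6) = 51)
  q = 2: r = 37, s = 0 − 2·1 = -2, t = 1 − 2·(-6) = 13  (check: 885·(-2) + 139·13 = 37)
  q = 1: r = 14, s = 1 − 1·(-2) = 3, t = -6 − 1·13 = -19  (check: 885·3 + 139·(-19) = 14)
  q = 2: r = 9, s = -2 − 2·3 = -8, t = 13 − 2·(-19) = 51  (check: 885·(-8) + 139·51 = 9)
  q = 1: r = 5, s = 3 − 1·(-8) = 11, t = -19 − 1·51 = -70  (check: 885·11 + 139·(-70) = 5)
  q = 1: r = 4, s = -8 − 1·11 = -19, t = 51 − 1·(-70) = 121  (check: 885·(-19) + 139·121 = 4)
  q = 1: r = 1, s = 11 − 1·(-19) = 30, t = -70 − 1·121 = -191  (check: 885·30 + 139·(-191) = 1)
The row with r = 1 (the gcd) gives the Bezout coefficients s = 30, t = -191.
Result: 885 · (30) + 139 · (-191) = 1.

gcd(885, 139) = 1; s = 30, t = -191 (check: 885·30 + 139·(-191) = 1).


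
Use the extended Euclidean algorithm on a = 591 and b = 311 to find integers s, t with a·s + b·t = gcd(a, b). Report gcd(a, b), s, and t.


Euclidean algorithm on (591, 311) — divide until remainder is 0:
  591 = 1 · 311 + 280
  311 = 1 · 280 + 31
  280 = 9 · 31 + 1
  31 = 31 · 1 + 0
gcd(591, 311) = 1.
Track Bezout coefficients alongside the remainders: start with r₀ = 591 = a·1 + b·0 (s = 1, t = 0) and r₁ = 311 = a·0 + b·1 (s = 0, t = 1); each new remainder r_{k+1} = r_{k-1} − q_k·r_k inherits s_{k+1} = s_{k-1} − q_k·s_k, t_{k+1} = t_{k-1} − q_k·t_k, so r_k = a·s_k + b·t_k at every step:
  q = 1: r = 280, s = 1 − 1·0 = 1, t = 0 − 1·1 = -1  (check: 591·1 + 311·(-1) = 280)
  q = 1: r = 31, s = 0 − 1·1 = -1, t = 1 − 1·(-1) = 2  (check: 591·(-1) + 311·2 = 31)
  q = 9: r = 1, s = 1 − 9·(-1) = 10, t = -1 − 9·2 = -19  (check: 591·10 + 311·(-19) = 1)
The row with r = 1 (the gcd) gives the Bezout coefficients s = 10, t = -19.
Result: 591 · (10) + 311 · (-19) = 1.

gcd(591, 311) = 1; s = 10, t = -19 (check: 591·10 + 311·(-19) = 1).


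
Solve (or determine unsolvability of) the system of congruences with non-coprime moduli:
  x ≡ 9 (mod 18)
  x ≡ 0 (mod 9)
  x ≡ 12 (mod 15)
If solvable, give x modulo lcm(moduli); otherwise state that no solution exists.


Moduli 18, 9, 15 are not pairwise coprime, so CRT works modulo lcm(m_i) when all pairwise compatibility conditions hold.
Pairwise compatibility: gcd(m_i, m_j) must divide a_i - a_j for every pair.
Merge one congruence at a time:
  Start: x ≡ 9 (mod 18).
  Combine with x ≡ 0 (mod 9): gcd(18, 9) = 9; 0 - 9 = -9, which IS divisible by 9, so compatible.
    Write x = 9 + 18·t and substitute into x ≡ 0 (mod 9): 18·t ≡ 0 − 9 = -9 (mod 9).
    Divide the congruence (and modulus) by g = 9: 2·t ≡ -1 (mod 1).
    Modulo 1 every t works; take t = 0.
    Then x = 9 + 18·0 = 9, valid modulo lcm(18, 9) = 18: x ≡ 9 (mod 18).
  Combine with x ≡ 12 (mod 15): gcd(18, 15) = 3; 12 - 9 = 3, which IS divisible by 3, so compatible.
    Write x = 9 + 18·t and substitute into x ≡ 12 (mod 15): 18·t ≡ 12 − 9 = 3 (mod 15).
    Divide the congruence (and modulus) by g = 3: 6·t ≡ 1 (mod 5).
    Reduce coefficients mod 5: 1·t ≡ 1 (mod 5).
    So t ≡ 1 (mod 5).
    Then x = 9 + 18·1 = 27, valid modulo lcm(18, 15) = 90: x ≡ 27 (mod 90).
Verify: 27 mod 18 = 9, 27 mod 9 = 0, 27 mod 15 = 12.

x ≡ 27 (mod 90).


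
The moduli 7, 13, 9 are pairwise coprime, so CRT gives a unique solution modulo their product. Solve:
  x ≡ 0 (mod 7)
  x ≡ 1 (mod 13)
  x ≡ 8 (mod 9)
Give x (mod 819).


Moduli 7, 13, 9 are pairwise coprime; by CRT there is a unique solution modulo M = 7 · 13 · 9 = 819.
Solve pairwise, accumulating the modulus:
  Start with x ≡ 0 (mod 7).
  Combine with x ≡ 1 (mod 13): since gcd(7, 13) = 1, we get a unique residue mod 91.
    Write x = 0 + 7·t and substitute into x ≡ 1 (mod 13): 7·t ≡ 1 − 0 = 1 (mod 13).
    The inverse of 7 mod 13 is 2 (since 7·2 = 14 = 1·13 + 1), so t ≡ 2·1 = 2 ≡ 2 (mod 13).
    Then x = 0 + 7·2 = 14, valid modulo lcm(7, 13) = 91: x ≡ 14 (mod 91).
  Combine with x ≡ 8 (mod 9): since gcd(91, 9) = 1, we get a unique residue mod 819.
    Write x = 14 + 91·t and substitute into x ≡ 8 (mod 9): 91·t ≡ 8 − 14 = -6 (mod 9).
    Reduce coefficients mod 9: 1·t ≡ 3 (mod 9).
    So t ≡ 3 (mod 9).
    Then x = 14 + 91·3 = 287, valid modulo lcm(91, 9) = 819: x ≡ 287 (mod 819).
Verify: 287 mod 7 = 0 ✓, 287 mod 13 = 1 ✓, 287 mod 9 = 8 ✓.

x ≡ 287 (mod 819).


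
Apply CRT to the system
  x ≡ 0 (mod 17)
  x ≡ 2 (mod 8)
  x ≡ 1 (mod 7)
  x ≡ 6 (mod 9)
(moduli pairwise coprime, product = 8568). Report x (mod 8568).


Product of moduli M = 17 · 8 · 7 · 9 = 8568.
Merge one congruence at a time:
  Start: x ≡ 0 (mod 17).
  Combine with x ≡ 2 (mod 8); new modulus lcm = 136.
    Write x = 0 + 17·t and substitute into x ≡ 2 (mod 8): 17·t ≡ 2 − 0 = 2 (mod 8).
    Reduce coefficients mod 8: 1·t ≡ 2 (mod 8).
    So t ≡ 2 (mod 8).
    Then x = 0 + 17·2 = 34, valid modulo lcm(17, 8) = 136: x ≡ 34 (mod 136).
  Combine with x ≡ 1 (mod 7); new modulus lcm = 952.
    Write x = 34 + 136·t and substitute into x ≡ 1 (mod 7): 136·t ≡ 1 − 34 = -33 (mod 7).
    Reduce coefficients mod 7: 3·t ≡ 2 (mod 7).
    The inverse of 3 mod 7 is 5 (since 3·5 = 15 = 2·7 + 1), so t ≡ 5·2 = 10 ≡ 3 (mod 7).
    Then x = 34 + 136·3 = 442, valid modulo lcm(136, 7) = 952: x ≡ 442 (mod 952).
  Combine with x ≡ 6 (mod 9); new modulus lcm = 8568.
    Write x = 442 + 952·t and substitute into x ≡ 6 (mod 9): 952·t ≡ 6 − 442 = -436 (mod 9).
    Reduce coefficients mod 9: 7·t ≡ 5 (mod 9).
    The inverse of 7 mod 9 is 4 (since 7·4 = 28 = 3·9 + 1), so t ≡ 4·5 = 20 ≡ 2 (mod 9).
    Then x = 442 + 952·2 = 2346, valid modulo lcm(952, 9) = 8568: x ≡ 2346 (mod 8568).
Verify against each original: 2346 mod 17 = 0, 2346 mod 8 = 2, 2346 mod 7 = 1, 2346 mod 9 = 6.

x ≡ 2346 (mod 8568).


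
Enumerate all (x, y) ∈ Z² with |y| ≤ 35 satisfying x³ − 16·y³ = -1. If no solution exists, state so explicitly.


The equation is x³ - 16y³ = -1. For fixed y, x³ = 16·y³ − 1, so a solution requires the RHS to be a perfect cube.
Strategy: iterate y from -35 to 35, compute RHS = 16·y³ − 1, and check whether it is a (positive or negative) perfect cube.
Check small values of y:
  y = 0: RHS = -1 = (-1)³ ⇒ x = -1 works.
  y = 1: RHS = 15 is not a perfect cube.
  y = -1: RHS = -17 is not a perfect cube.
  y = 2: RHS = 127 is not a perfect cube.
  y = -2: RHS = -129 is not a perfect cube.
  y = 3: RHS = 431 is not a perfect cube.
  y = -3: RHS = -433 is not a perfect cube.
Continuing the search up to |y| = 35 finds no further solutions beyond those listed.
Collected solutions: (-1, 0).

Solutions (with |y| ≤ 35): (-1, 0).


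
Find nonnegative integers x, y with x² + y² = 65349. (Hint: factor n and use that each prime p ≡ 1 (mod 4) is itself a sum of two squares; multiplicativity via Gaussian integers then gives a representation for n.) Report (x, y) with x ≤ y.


Step 1: Factor n = 65349 = 3^2 · 53 · 137.
Step 2: Check the mod-4 condition on each prime factor: 3 ≡ 3 (mod 4), exponent 2 (must be even); 53 ≡ 1 (mod 4), exponent 1; 137 ≡ 1 (mod 4), exponent 1.
All primes ≡ 3 (mod 4) appear to even exponent (or don't appear), so by the two-squares theorem n IS expressible as a sum of two squares.
Step 3: Build a representation. Group n = k² · m with k = 3 and m = 53 · 137 = 7261 (a product of primes ≡ 1 (mod 4)); a representation of m scales to one of n via (k·x)² + (k·y)² = k²(x² + y²). Each prime p ≡ 1 (mod 4) is itself a sum of two squares; find a² by testing p − a² for a perfect square:
  53: 53 − 1² = 52, 53 − 2² = 49 = 7² ⇒ 53 = 2² + 7².
  137: 137 − 1² = 136, 137 − 2² = 133, 137 − 3² = 128, 137 − 4² = 121 = 11² ⇒ 137 = 4² + 11².
  Combine using the Brahmagupta–Fibonacci identity (a² + b²)(c² + d²) = (ac − bd)² + (ad + bc)² = (ac + bd)² + (ad − bc)²:
  53 · 137 = 7261: from (2² + 7²)(4² + 11²), take (2·4 − 7·11, 2·11 + 7·4) = (8 − 77, 22 + 28) = (-69, 50); dropping signs (only squares matter) gives (69, 50); check 69² + 50² = 4761 + 2500 = 7261 ✓.
  Scale by k = 3: (3·69, 3·50) = (207, 150).
Step 4: Order so x ≤ y and verify: 150² + 207² = 22500 + 42849 = 65349 = n. ✓

n = 65349 = 150² + 207² (one valid representation with x ≤ y).


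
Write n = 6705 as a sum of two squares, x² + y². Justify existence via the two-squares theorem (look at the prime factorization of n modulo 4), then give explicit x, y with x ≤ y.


Step 1: Factor n = 6705 = 3^2 · 5 · 149.
Step 2: Check the mod-4 condition on each prime factor: 3 ≡ 3 (mod 4), exponent 2 (must be even); 5 ≡ 1 (mod 4), exponent 1; 149 ≡ 1 (mod 4), exponent 1.
All primes ≡ 3 (mod 4) appear to even exponent (or don't appear), so by the two-squares theorem n IS expressible as a sum of two squares.
Step 3: Build a representation. Group n = k² · m with k = 3 and m = 5 · 149 = 745 (a product of primes ≡ 1 (mod 4)); a representation of m scales to one of n via (k·x)² + (k·y)² = k²(x² + y²). Each prime p ≡ 1 (mod 4) is itself a sum of two squares; find a² by testing p − a² for a perfect square:
  5: 5 − 1² = 4 = 2² ⇒ 5 = 1² + 2².
  149: 149 − 1² = 148, 149 − 2² = 145, 149 − 3² = 140, 149 − 4² = 133, 149 − 5² = 124, 149 − 6² = 113, 149 − 7² = 100 = 10² ⇒ 149 = 7² + 10².
  Combine using the Brahmagupta–Fibonacci identity (a² + b²)(c² + d²) = (ac − bd)² + (ad + bc)² = (ac + bd)² + (ad − bc)²:
  5 · 149 = 745: from (1² + 2²)(7² + 10²), take (1·7 − 2·10, 1·10 + 2·7) = (7 − 20, 10 + 14) = (-13, 24); dropping signs (only squares matter) gives (13, 24); check 13² + 24² = 169 + 576 = 745 ✓.
  Scale by k = 3: (3·13, 3·24) = (39, 72).
Step 4: Order so x ≤ y and verify: 39² + 72² = 1521 + 5184 = 6705 = n. ✓

n = 6705 = 39² + 72² (one valid representation with x ≤ y).


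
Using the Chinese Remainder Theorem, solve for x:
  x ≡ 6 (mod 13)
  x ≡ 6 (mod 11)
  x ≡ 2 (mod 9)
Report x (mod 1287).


Moduli 13, 11, 9 are pairwise coprime; by CRT there is a unique solution modulo M = 13 · 11 · 9 = 1287.
Solve pairwise, accumulating the modulus:
  Start with x ≡ 6 (mod 13).
  Combine with x ≡ 6 (mod 11): since gcd(13, 11) = 1, we get a unique residue mod 143.
    Write x = 6 + 13·t and substitute into x ≡ 6 (mod 11): 13·t ≡ 6 − 6 = 0 (mod 11).
    Reduce coefficients mod 11: 2·t ≡ 0 (mod 11).
    The inverse of 2 mod 11 is 6 (since 2·6 = 12 = 1·11 + 1), so t ≡ 6·0 = 0 ≡ 0 (mod 11).
    Then x = 6 + 13·0 = 6, valid modulo lcm(13, 11) = 143: x ≡ 6 (mod 143).
  Combine with x ≡ 2 (mod 9): since gcd(143, 9) = 1, we get a unique residue mod 1287.
    Write x = 6 + 143·t and substitute into x ≡ 2 (mod 9): 143·t ≡ 2 − 6 = -4 (mod 9).
    Reduce coefficients mod 9: 8·t ≡ 5 (mod 9).
    The inverse of 8 mod 9 is 8 (since 8·8 = 64 = 7·9 + 1), so t ≡ 8·5 = 40 ≡ 4 (mod 9).
    Then x = 6 + 143·4 = 578, valid modulo lcm(143, 9) = 1287: x ≡ 578 (mod 1287).
Verify: 578 mod 13 = 6 ✓, 578 mod 11 = 6 ✓, 578 mod 9 = 2 ✓.

x ≡ 578 (mod 1287).


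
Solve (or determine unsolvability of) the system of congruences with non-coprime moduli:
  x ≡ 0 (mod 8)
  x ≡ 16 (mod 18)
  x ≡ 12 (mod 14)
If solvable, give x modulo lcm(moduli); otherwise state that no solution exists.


Moduli 8, 18, 14 are not pairwise coprime, so CRT works modulo lcm(m_i) when all pairwise compatibility conditions hold.
Pairwise compatibility: gcd(m_i, m_j) must divide a_i - a_j for every pair.
Merge one congruence at a time:
  Start: x ≡ 0 (mod 8).
  Combine with x ≡ 16 (mod 18): gcd(8, 18) = 2; 16 - 0 = 16, which IS divisible by 2, so compatible.
    Write x = 0 + 8·t and substitute into x ≡ 16 (mod 18): 8·t ≡ 16 − 0 = 16 (mod 18).
    Divide the congruence (and modulus) by g = 2: 4·t ≡ 8 (mod 9).
    The inverse of 4 mod 9 is 7 (since 4·7 = 28 = 3·9 + 1), so t ≡ 7·8 = 56 ≡ 2 (mod 9).
    Then x = 0 + 8·2 = 16, valid modulo lcm(8, 18) = 72: x ≡ 16 (mod 72).
  Combine with x ≡ 12 (mod 14): gcd(72, 14) = 2; 12 - 16 = -4, which IS divisible by 2, so compatible.
    Write x = 16 + 72·t and substitute into x ≡ 12 (mod 14): 72·t ≡ 12 − 16 = -4 (mod 14).
    Divide the congruence (and modulus) by g = 2: 36·t ≡ -2 (mod 7).
    Reduce coefficients mod 7: 1·t ≡ 5 (mod 7).
    So t ≡ 5 (mod 7).
    Then x = 16 + 72·5 = 376, valid modulo lcm(72, 14) = 504: x ≡ 376 (mod 504).
Verify: 376 mod 8 = 0, 376 mod 18 = 16, 376 mod 14 = 12.

x ≡ 376 (mod 504).


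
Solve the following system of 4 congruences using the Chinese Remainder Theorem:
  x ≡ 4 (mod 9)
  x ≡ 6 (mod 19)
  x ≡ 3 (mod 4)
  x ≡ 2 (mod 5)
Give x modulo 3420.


Product of moduli M = 9 · 19 · 4 · 5 = 3420.
Merge one congruence at a time:
  Start: x ≡ 4 (mod 9).
  Combine with x ≡ 6 (mod 19); new modulus lcm = 171.
    Write x = 4 + 9·t and substitute into x ≡ 6 (mod 19): 9·t ≡ 6 − 4 = 2 (mod 19).
    The inverse of 9 mod 19 is 17 (since 9·17 = 153 = 8·19 + 1), so t ≡ 17·2 = 34 ≡ 15 (mod 19).
    Then x = 4 + 9·15 = 139, valid modulo lcm(9, 19) = 171: x ≡ 139 (mod 171).
  Combine with x ≡ 3 (mod 4); new modulus lcm = 684.
    Write x = 139 + 171·t and substitute into x ≡ 3 (mod 4): 171·t ≡ 3 − 139 = -136 (mod 4).
    Reduce coefficients mod 4: 3·t ≡ 0 (mod 4).
    The inverse of 3 mod 4 is 3 (since 3·3 = 9 = 2·4 + 1), so t ≡ 3·0 = 0 ≡ 0 (mod 4).
    Then x = 139 + 171·0 = 139, valid modulo lcm(171, 4) = 684: x ≡ 139 (mod 684).
  Combine with x ≡ 2 (mod 5); new modulus lcm = 3420.
    Write x = 139 + 684·t and substitute into x ≡ 2 (mod 5): 684·t ≡ 2 − 139 = -137 (mod 5).
    Reduce coefficients mod 5: 4·t ≡ 3 (mod 5).
    The inverse of 4 mod 5 is 4 (since 4·4 = 16 = 3·5 + 1), so t ≡ 4·3 = 12 ≡ 2 (mod 5).
    Then x = 139 + 684·2 = 1507, valid modulo lcm(684, 5) = 3420: x ≡ 1507 (mod 3420).
Verify against each original: 1507 mod 9 = 4, 1507 mod 19 = 6, 1507 mod 4 = 3, 1507 mod 5 = 2.

x ≡ 1507 (mod 3420).


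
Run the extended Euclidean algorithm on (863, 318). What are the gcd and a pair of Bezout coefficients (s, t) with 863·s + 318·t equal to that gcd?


Euclidean algorithm on (863, 318) — divide until remainder is 0:
  863 = 2 · 318 + 227
  318 = 1 · 227 + 91
  227 = 2 · 91 + 45
  91 = 2 · 45 + 1
  45 = 45 · 1 + 0
gcd(863, 318) = 1.
Track Bezout coefficients alongside the remainders: start with r₀ = 863 = a·1 + b·0 (s = 1, t = 0) and r₁ = 318 = a·0 + b·1 (s = 0, t = 1); each new remainder r_{k+1} = r_{k-1} − q_k·r_k inherits s_{k+1} = s_{k-1} − q_k·s_k, t_{k+1} = t_{k-1} − q_k·t_k, so r_k = a·s_k + b·t_k at every step:
  q = 2: r = 227, s = 1 − 2·0 = 1, t = 0 − 2·1 = -2  (check: 863·1 + 318·(-2) = 227)
  q = 1: r = 91, s = 0 − 1·1 = -1, t = 1 − 1·(-2) = 3  (check: 863·(-1) + 318·3 = 91)
  q = 2: r = 45, s = 1 − 2·(-1) = 3, t = -2 − 2·3 = -8  (check: 863·3 + 318·(-8) = 45)
  q = 2: r = 1, s = -1 − 2·3 = -7, t = 3 − 2·(-8) = 19  (check: 863·(-7) + 318·19 = 1)
The row with r = 1 (the gcd) gives the Bezout coefficients s = -7, t = 19.
Result: 863 · (-7) + 318 · (19) = 1.

gcd(863, 318) = 1; s = -7, t = 19 (check: 863·(-7) + 318·19 = 1).


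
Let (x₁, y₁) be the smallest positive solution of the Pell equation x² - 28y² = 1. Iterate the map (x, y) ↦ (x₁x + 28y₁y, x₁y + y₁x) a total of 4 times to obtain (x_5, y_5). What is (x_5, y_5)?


Step 1: Find the fundamental solution (x₁, y₁) of x² - 28y² = 1.
  Expand √28 as a continued fraction. a₀ = ⌊√28⌋ = 5; iterate m_{k+1} = d_k·a_k − m_k, d_{k+1} = (28 − m_{k+1}²)/d_k, a_{k+1} = ⌊(a₀ + m_{k+1})/d_{k+1}⌋ (starting m₀ = 0, d₀ = 1), with convergents p_k = a_k·p_{k-1} + p_{k-2}, q_k = a_k·q_{k-1} + q_{k-2} (p₋₁ = 1, q₋₁ = 0):
  k = 0: a₀ = 5; p₀/q₀ = 5/1; p₀² − 28·q₀² = 25 − 28 = -3.
  k = 1: m = 5, d = 3, a = ⌊(5 + 5)/3⌋ = 3; p/q = (3·5 + 1)/(3·1 + 0) = 16/3; p² − 28·q² = 256 − 252 = 4.
  k = 2: m = 4, d = 4, a = ⌊(5 + 4)/4⌋ = 2; p/q = (2·16 + 5)/(2·3 + 1) = 37/7; p² − 28·q² = 1369 − 1372 = -3.
  k = 3: m = 4, d = 3, a = ⌊(5 + 4)/3⌋ = 3; p/q = (3·37 + 16)/(3·7 + 3) = 127/24; p² − 28·q² = 16129 − 16128 = 1.
  The first convergent with p² − 28·q² = 1 gives the fundamental solution (x₁, y₁) = (127, 24).
Step 2: Apply the recurrence (x_{n+1}, y_{n+1}) = (x₁x_n + 28y₁y_n, x₁y_n + y₁x_n) repeatedly.
  From (x_1, y_1) = (127, 24): x_2 = 127·127 + 28·24·24 = 32257; y_2 = 127·24 + 24·127 = 6096.
  From (x_2, y_2) = (32257, 6096): x_3 = 127·32257 + 28·24·6096 = 8193151; y_3 = 127·6096 + 24·32257 = 1548360.
  From (x_3, y_3) = (8193151, 1548360): x_4 = 127·8193151 + 28·24·1548360 = 2081028097; y_4 = 127·1548360 + 24·8193151 = 393277344.
  From (x_4, y_4) = (2081028097, 393277344): x_5 = 127·2081028097 + 28·24·393277344 = 528572943487; y_5 = 127·393277344 + 24·2081028097 = 99890897016.
Step 3: Verify x_5² - 28·y_5² = 279389356586511295719169 - 279389356586511295719168 = 1 (should be 1). ✓

(x_1, y_1) = (127, 24); (x_5, y_5) = (528572943487, 99890897016).


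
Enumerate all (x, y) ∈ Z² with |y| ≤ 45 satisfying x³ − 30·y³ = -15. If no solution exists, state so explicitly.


The equation is x³ - 30y³ = -15. For fixed y, x³ = 30·y³ − 15, so a solution requires the RHS to be a perfect cube.
Strategy: iterate y from -45 to 45, compute RHS = 30·y³ − 15, and check whether it is a (positive or negative) perfect cube.
Check small values of y:
  y = 0: RHS = -15 is not a perfect cube.
  y = 1: RHS = 15 is not a perfect cube.
  y = -1: RHS = -45 is not a perfect cube.
  y = 2: RHS = 225 is not a perfect cube.
  y = -2: RHS = -255 is not a perfect cube.
  y = 3: RHS = 795 is not a perfect cube.
  y = -3: RHS = -825 is not a perfect cube.
Continuing the search up to |y| = 45 finds no solutions either.
No (x, y) in the scanned range satisfies the equation.

No integer solutions with |y| ≤ 45.


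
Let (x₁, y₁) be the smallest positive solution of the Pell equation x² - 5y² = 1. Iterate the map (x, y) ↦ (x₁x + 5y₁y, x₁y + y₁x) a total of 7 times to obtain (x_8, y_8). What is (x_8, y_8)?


Step 1: Find the fundamental solution (x₁, y₁) of x² - 5y² = 1.
  Expand √5 as a continued fraction. a₀ = ⌊√5⌋ = 2; iterate m_{k+1} = d_k·a_k − m_k, d_{k+1} = (5 − m_{k+1}²)/d_k, a_{k+1} = ⌊(a₀ + m_{k+1})/d_{k+1}⌋ (starting m₀ = 0, d₀ = 1), with convergents p_k = a_k·p_{k-1} + p_{k-2}, q_k = a_k·q_{k-1} + q_{k-2} (p₋₁ = 1, q₋₁ = 0):
  k = 0: a₀ = 2; p₀/q₀ = 2/1; p₀² − 5·q₀² = 4 − 5 = -1.
  k = 1: m = 2, d = 1, a = ⌊(2 + 2)/1⌋ = 4; p/q = (4·2 + 1)/(4·1 + 0) = 9/4; p² − 5·q² = 81 − 80 = 1.
  The first convergent with p² − 5·q² = 1 gives the fundamental solution (x₁, y₁) = (9, 4).
Step 2: Apply the recurrence (x_{n+1}, y_{n+1}) = (x₁x_n + 5y₁y_n, x₁y_n + y₁x_n) repeatedly.
  From (x_1, y_1) = (9, 4): x_2 = 9·9 + 5·4·4 = 161; y_2 = 9·4 + 4·9 = 72.
  From (x_2, y_2) = (161, 72): x_3 = 9·161 + 5·4·72 = 2889; y_3 = 9·72 + 4·161 = 1292.
  From (x_3, y_3) = (2889, 1292): x_4 = 9·2889 + 5·4·1292 = 51841; y_4 = 9·1292 + 4·2889 = 23184.
  From (x_4, y_4) = (51841, 23184): x_5 = 9·51841 + 5·4·23184 = 930249; y_5 = 9·23184 + 4·51841 = 416020.
  From (x_5, y_5) = (930249, 416020): x_6 = 9·930249 + 5·4·416020 = 16692641; y_6 = 9·416020 + 4·930249 = 7465176.
  From (x_6, y_6) = (16692641, 7465176): x_7 = 9·16692641 + 5·4·7465176 = 299537289; y_7 = 9·7465176 + 4·16692641 = 133957148.
  From (x_7, y_7) = (299537289, 133957148): x_8 = 9·299537289 + 5·4·133957148 = 5374978561; y_8 = 9·133957148 + 4·299537289 = 2403763488.
Step 3: Verify x_8² - 5·y_8² = 28890394531209630721 - 28890394531209630720 = 1 (should be 1). ✓

(x_1, y_1) = (9, 4); (x_8, y_8) = (5374978561, 2403763488).


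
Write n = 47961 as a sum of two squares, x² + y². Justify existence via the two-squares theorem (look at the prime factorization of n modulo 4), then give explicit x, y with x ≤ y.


Step 1: Factor n = 47961 = 3^2 · 73^2.
Step 2: Check the mod-4 condition on each prime factor: 3 ≡ 3 (mod 4), exponent 2 (must be even); 73 ≡ 1 (mod 4), exponent 2.
All primes ≡ 3 (mod 4) appear to even exponent (or don't appear), so by the two-squares theorem n IS expressible as a sum of two squares.
Step 3: Build a representation. Group n = k² · m with k = 3 and m = 73 · 73 = 5329 (a product of primes ≡ 1 (mod 4)); a representation of m scales to one of n via (k·x)² + (k·y)² = k²(x² + y²). Each prime p ≡ 1 (mod 4) is itself a sum of two squares; find a² by testing p − a² for a perfect square:
  73: 73 − 1² = 72, 73 − 2² = 69, 73 − 3² = 64 = 8² ⇒ 73 = 3² + 8².
  Combine using the Brahmagupta–Fibonacci identity (a² + b²)(c² + d²) = (ac − bd)² + (ad + bc)² = (ac + bd)² + (ad − bc)²:
  73 · 73 = 5329: from (3² + 8²)(3² + 8²), take (3·3 − 8·8, 3·8 + 8·3) = (9 − 64, 24 + 24) = (-55, 48); dropping signs (only squares matter) gives (55, 48); check 55² + 48² = 3025 + 2304 = 5329 ✓.
  Scale by k = 3: (3·55, 3·48) = (165, 144).
Step 4: Order so x ≤ y and verify: 144² + 165² = 20736 + 27225 = 47961 = n. ✓

n = 47961 = 144² + 165² (one valid representation with x ≤ y).


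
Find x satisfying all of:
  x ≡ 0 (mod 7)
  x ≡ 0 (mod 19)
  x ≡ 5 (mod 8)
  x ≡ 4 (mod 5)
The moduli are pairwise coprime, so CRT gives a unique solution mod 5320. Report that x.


Product of moduli M = 7 · 19 · 8 · 5 = 5320.
Merge one congruence at a time:
  Start: x ≡ 0 (mod 7).
  Combine with x ≡ 0 (mod 19); new modulus lcm = 133.
    Write x = 0 + 7·t and substitute into x ≡ 0 (mod 19): 7·t ≡ 0 − 0 = 0 (mod 19).
    The inverse of 7 mod 19 is 11 (since 7·11 = 77 = 4·19 + 1), so t ≡ 11·0 = 0 ≡ 0 (mod 19).
    Then x = 0 + 7·0 = 0, valid modulo lcm(7, 19) = 133: x ≡ 0 (mod 133).
  Combine with x ≡ 5 (mod 8); new modulus lcm = 1064.
    Write x = 0 + 133·t and substitute into x ≡ 5 (mod 8): 133·t ≡ 5 − 0 = 5 (mod 8).
    Reduce coefficients mod 8: 5·t ≡ 5 (mod 8).
    The inverse of 5 mod 8 is 5 (since 5·5 = 25 = 3·8 + 1), so t ≡ 5·5 = 25 ≡ 1 (mod 8).
    Then x = 0 + 133·1 = 133, valid modulo lcm(133, 8) = 1064: x ≡ 133 (mod 1064).
  Combine with x ≡ 4 (mod 5); new modulus lcm = 5320.
    Write x = 133 + 1064·t and substitute into x ≡ 4 (mod 5): 1064·t ≡ 4 − 133 = -129 (mod 5).
    Reduce coefficients mod 5: 4·t ≡ 1 (mod 5).
    The inverse of 4 mod 5 is 4 (since 4·4 = 16 = 3·5 + 1), so t ≡ 4·1 = 4 ≡ 4 (mod 5).
    Then x = 133 + 1064·4 = 4389, valid modulo lcm(1064, 5) = 5320: x ≡ 4389 (mod 5320).
Verify against each original: 4389 mod 7 = 0, 4389 mod 19 = 0, 4389 mod 8 = 5, 4389 mod 5 = 4.

x ≡ 4389 (mod 5320).


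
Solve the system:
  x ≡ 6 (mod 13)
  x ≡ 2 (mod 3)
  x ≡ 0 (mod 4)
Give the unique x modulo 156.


Moduli 13, 3, 4 are pairwise coprime; by CRT there is a unique solution modulo M = 13 · 3 · 4 = 156.
Solve pairwise, accumulating the modulus:
  Start with x ≡ 6 (mod 13).
  Combine with x ≡ 2 (mod 3): since gcd(13, 3) = 1, we get a unique residue mod 39.
    Write x = 6 + 13·t and substitute into x ≡ 2 (mod 3): 13·t ≡ 2 − 6 = -4 (mod 3).
    Reduce coefficients mod 3: 1·t ≡ 2 (mod 3).
    So t ≡ 2 (mod 3).
    Then x = 6 + 13·2 = 32, valid modulo lcm(13, 3) = 39: x ≡ 32 (mod 39).
  Combine with x ≡ 0 (mod 4): since gcd(39, 4) = 1, we get a unique residue mod 156.
    Write x = 32 + 39·t and substitute into x ≡ 0 (mod 4): 39·t ≡ 0 − 32 = -32 (mod 4).
    Reduce coefficients mod 4: 3·t ≡ 0 (mod 4).
    The inverse of 3 mod 4 is 3 (since 3·3 = 9 = 2·4 + 1), so t ≡ 3·0 = 0 ≡ 0 (mod 4).
    Then x = 32 + 39·0 = 32, valid modulo lcm(39, 4) = 156: x ≡ 32 (mod 156).
Verify: 32 mod 13 = 6 ✓, 32 mod 3 = 2 ✓, 32 mod 4 = 0 ✓.

x ≡ 32 (mod 156).


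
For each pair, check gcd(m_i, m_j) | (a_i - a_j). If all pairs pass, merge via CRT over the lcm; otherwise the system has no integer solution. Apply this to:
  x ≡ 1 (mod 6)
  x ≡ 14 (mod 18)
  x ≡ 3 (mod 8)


Moduli 6, 18, 8 are not pairwise coprime, so CRT works modulo lcm(m_i) when all pairwise compatibility conditions hold.
Pairwise compatibility: gcd(m_i, m_j) must divide a_i - a_j for every pair.
Merge one congruence at a time:
  Start: x ≡ 1 (mod 6).
  Combine with x ≡ 14 (mod 18): gcd(6, 18) = 6, and 14 - 1 = 13 is NOT divisible by 6.
    ⇒ system is inconsistent (no integer solution).

No solution (the system is inconsistent).


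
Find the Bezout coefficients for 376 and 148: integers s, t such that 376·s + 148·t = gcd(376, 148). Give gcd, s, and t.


Euclidean algorithm on (376, 148) — divide until remainder is 0:
  376 = 2 · 148 + 80
  148 = 1 · 80 + 68
  80 = 1 · 68 + 12
  68 = 5 · 12 + 8
  12 = 1 · 8 + 4
  8 = 2 · 4 + 0
gcd(376, 148) = 4.
Track Bezout coefficients alongside the remainders: start with r₀ = 376 = a·1 + b·0 (s = 1, t = 0) and r₁ = 148 = a·0 + b·1 (s = 0, t = 1); each new remainder r_{k+1} = r_{k-1} − q_k·r_k inherits s_{k+1} = s_{k-1} − q_k·s_k, t_{k+1} = t_{k-1} − q_k·t_k, so r_k = a·s_k + b·t_k at every step:
  q = 2: r = 80, s = 1 − 2·0 = 1, t = 0 − 2·1 = -2  (check: 376·1 + 148·(-2) = 80)
  q = 1: r = 68, s = 0 − 1·1 = -1, t = 1 − 1·(-2) = 3  (check: 376·(-1) + 148·3 = 68)
  q = 1: r = 12, s = 1 − 1·(-1) = 2, t = -2 − 1·3 = -5  (check: 376·2 + 148·(-5) = 12)
  q = 5: r = 8, s = -1 − 5·2 = -11, t = 3 − 5·(-5) = 28  (check: 376·(-11) + 148·28 = 8)
  q = 1: r = 4, s = 2 − 1·(-11) = 13, t = -5 − 1·28 = -33  (check: 376·13 + 148·(-33) = 4)
The row with r = 4 (the gcd) gives the Bezout coefficients s = 13, t = -33.
Result: 376 · (13) + 148 · (-33) = 4.

gcd(376, 148) = 4; s = 13, t = -33 (check: 376·13 + 148·(-33) = 4).


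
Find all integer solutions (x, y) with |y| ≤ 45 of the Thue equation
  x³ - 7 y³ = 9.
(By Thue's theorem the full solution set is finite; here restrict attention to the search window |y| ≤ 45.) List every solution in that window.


The equation is x³ - 7y³ = 9. For fixed y, x³ = 7·y³ + 9, so a solution requires the RHS to be a perfect cube.
Strategy: iterate y from -45 to 45, compute RHS = 7·y³ + 9, and check whether it is a (positive or negative) perfect cube.
Check small values of y:
  y = 0: RHS = 9 is not a perfect cube.
  y = 1: RHS = 16 is not a perfect cube.
  y = -1: RHS = 2 is not a perfect cube.
  y = 2: RHS = 65 is not a perfect cube.
  y = -2: RHS = -47 is not a perfect cube.
  y = 3: RHS = 198 is not a perfect cube.
  y = -3: RHS = -180 is not a perfect cube.
Continuing the search up to |y| = 45 finds no solutions either.
No (x, y) in the scanned range satisfies the equation.

No integer solutions with |y| ≤ 45.


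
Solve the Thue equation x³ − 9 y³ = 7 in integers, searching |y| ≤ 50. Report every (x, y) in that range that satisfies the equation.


The equation is x³ - 9y³ = 7. For fixed y, x³ = 9·y³ + 7, so a solution requires the RHS to be a perfect cube.
Strategy: iterate y from -50 to 50, compute RHS = 9·y³ + 7, and check whether it is a (positive or negative) perfect cube.
Check small values of y:
  y = 0: RHS = 7 is not a perfect cube.
  y = 1: RHS = 16 is not a perfect cube.
  y = -1: RHS = -2 is not a perfect cube.
  y = 2: RHS = 79 is not a perfect cube.
  y = -2: RHS = -65 is not a perfect cube.
  y = 3: RHS = 250 is not a perfect cube.
  y = -3: RHS = -236 is not a perfect cube.
Continuing the search up to |y| = 50 finds no solutions either.
No (x, y) in the scanned range satisfies the equation.

No integer solutions with |y| ≤ 50.


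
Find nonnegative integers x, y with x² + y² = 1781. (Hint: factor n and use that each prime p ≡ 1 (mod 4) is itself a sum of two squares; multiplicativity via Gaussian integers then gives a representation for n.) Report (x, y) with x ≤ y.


Step 1: Factor n = 1781 = 13 · 137.
Step 2: Check the mod-4 condition on each prime factor: 13 ≡ 1 (mod 4), exponent 1; 137 ≡ 1 (mod 4), exponent 1.
All primes ≡ 3 (mod 4) appear to even exponent (or don't appear), so by the two-squares theorem n IS expressible as a sum of two squares.
Step 3: Build a representation. Here n = 13 · 137 is a product of primes ≡ 1 (mod 4). Each prime p ≡ 1 (mod 4) is itself a sum of two squares; find a² by testing p − a² for a perfect square:
  13: 13 − 1² = 12, 13 − 2² = 9 = 3² ⇒ 13 = 2² + 3².
  137: 137 − 1² = 136, 137 − 2² = 133, 137 − 3² = 128, 137 − 4² = 121 = 11² ⇒ 137 = 4² + 11².
  Combine using the Brahmagupta–Fibonacci identity (a² + b²)(c² + d²) = (ac − bd)² + (ad + bc)² = (ac + bd)² + (ad − bc)²:
  13 · 137 = 1781: from (2² + 3²)(4² + 11²), take (2·4 − 3·11, 2·11 + 3·4) = (8 − 33, 22 + 12) = (-25, 34); dropping signs (only squares matter) gives (25, 34); check 25² + 34² = 625 + 1156 = 1781 ✓.
Step 4: Order so x ≤ y and verify: 25² + 34² = 625 + 1156 = 1781 = n. ✓

n = 1781 = 25² + 34² (one valid representation with x ≤ y).


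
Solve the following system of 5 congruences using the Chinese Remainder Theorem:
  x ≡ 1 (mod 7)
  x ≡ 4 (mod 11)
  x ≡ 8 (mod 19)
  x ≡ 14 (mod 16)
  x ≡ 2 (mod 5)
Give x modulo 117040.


Product of moduli M = 7 · 11 · 19 · 16 · 5 = 117040.
Merge one congruence at a time:
  Start: x ≡ 1 (mod 7).
  Combine with x ≡ 4 (mod 11); new modulus lcm = 77.
    Write x = 1 + 7·t and substitute into x ≡ 4 (mod 11): 7·t ≡ 4 − 1 = 3 (mod 11).
    The inverse of 7 mod 11 is 8 (since 7·8 = 56 = 5·11 + 1), so t ≡ 8·3 = 24 ≡ 2 (mod 11).
    Then x = 1 + 7·2 = 15, valid modulo lcm(7, 11) = 77: x ≡ 15 (mod 77).
  Combine with x ≡ 8 (mod 19); new modulus lcm = 1463.
    Write x = 15 + 77·t and substitute into x ≡ 8 (mod 19): 77·t ≡ 8 − 15 = -7 (mod 19).
    Reduce coefficients mod 19: 1·t ≡ 12 (mod 19).
    So t ≡ 12 (mod 19).
    Then x = 15 + 77·12 = 939, valid modulo lcm(77, 19) = 1463: x ≡ 939 (mod 1463).
  Combine with x ≡ 14 (mod 16); new modulus lcm = 23408.
    Write x = 939 + 1463·t and substitute into x ≡ 14 (mod 16): 1463·t ≡ 14 − 939 = -925 (mod 16).
    Reduce coefficients mod 16: 7·t ≡ 3 (mod 16).
    The inverse of 7 mod 16 is 7 (since 7·7 = 49 = 3·16 + 1), so t ≡ 7·3 = 21 ≡ 5 (mod 16).
    Then x = 939 + 1463·5 = 8254, valid modulo lcm(1463, 16) = 23408: x ≡ 8254 (mod 23408).
  Combine with x ≡ 2 (mod 5); new modulus lcm = 117040.
    Write x = 8254 + 23408·t and substitute into x ≡ 2 (mod 5): 23408·t ≡ 2 − 8254 = -8252 (mod 5).
    Reduce coefficients mod 5: 3·t ≡ 3 (mod 5).
    The inverse of 3 mod 5 is 2 (since 3·2 = 6 = 1·5 + 1), so t ≡ 2·3 = 6 ≡ 1 (mod 5).
    Then x = 8254 + 23408·1 = 31662, valid modulo lcm(23408, 5) = 117040: x ≡ 31662 (mod 117040).
Verify against each original: 31662 mod 7 = 1, 31662 mod 11 = 4, 31662 mod 19 = 8, 31662 mod 16 = 14, 31662 mod 5 = 2.

x ≡ 31662 (mod 117040).


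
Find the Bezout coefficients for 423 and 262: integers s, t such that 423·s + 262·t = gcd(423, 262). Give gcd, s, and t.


Euclidean algorithm on (423, 262) — divide until remainder is 0:
  423 = 1 · 262 + 161
  262 = 1 · 161 + 101
  161 = 1 · 101 + 60
  101 = 1 · 60 + 41
  60 = 1 · 41 + 19
  41 = 2 · 19 + 3
  19 = 6 · 3 + 1
  3 = 3 · 1 + 0
gcd(423, 262) = 1.
Track Bezout coefficients alongside the remainders: start with r₀ = 423 = a·1 + b·0 (s = 1, t = 0) and r₁ = 262 = a·0 + b·1 (s = 0, t = 1); each new remainder r_{k+1} = r_{k-1} − q_k·r_k inherits s_{k+1} = s_{k-1} − q_k·s_k, t_{k+1} = t_{k-1} − q_k·t_k, so r_k = a·s_k + b·t_k at every step:
  q = 1: r = 161, s = 1 − 1·0 = 1, t = 0 − 1·1 = -1  (check: 423·1 + 262·(-1) = 161)
  q = 1: r = 101, s = 0 − 1·1 = -1, t = 1 − 1·(-1) = 2  (check: 423·(-1) + 262·2 = 101)
  q = 1: r = 60, s = 1 − 1·(-1) = 2, t = -1 − 1·2 = -3  (check: 423·2 + 262·(-3) = 60)
  q = 1: r = 41, s = -1 − 1·2 = -3, t = 2 − 1·(-3) = 5  (check: 423·(-3) + 262·5 = 41)
  q = 1: r = 19, s = 2 − 1·(-3) = 5, t = -3 − 1·5 = -8  (check: 423·5 + 262·(-8) = 19)
  q = 2: r = 3, s = -3 − 2·5 = -13, t = 5 − 2·(-8) = 21  (check: 423·(-13) + 262·21 = 3)
  q = 6: r = 1, s = 5 − 6·(-13) = 83, t = -8 − 6·21 = -134  (check: 423·83 + 262·(-134) = 1)
The row with r = 1 (the gcd) gives the Bezout coefficients s = 83, t = -134.
Result: 423 · (83) + 262 · (-134) = 1.

gcd(423, 262) = 1; s = 83, t = -134 (check: 423·83 + 262·(-134) = 1).
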